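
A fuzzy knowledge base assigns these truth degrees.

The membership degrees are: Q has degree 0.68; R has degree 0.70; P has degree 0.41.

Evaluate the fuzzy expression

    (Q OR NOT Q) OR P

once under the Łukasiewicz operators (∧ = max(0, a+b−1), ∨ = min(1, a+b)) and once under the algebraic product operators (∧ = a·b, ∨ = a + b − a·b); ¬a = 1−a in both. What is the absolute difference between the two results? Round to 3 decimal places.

Under Łukasiewicz:
  NOT Q = 1 − 0.68 = 0.32
  Q OR NOT Q = min(1, a+b) on (0.68, 0.32) = 1.00
  (Q OR NOT Q) OR P = min(1, a+b) on (1.00, 0.41) = 1.00
  → value = 1.0000
Under algebraic product:
  NOT Q = 1 − 0.6800 = 0.3200
  Q OR NOT Q = a + b − a·b on (0.6800, 0.3200) = 0.7824
  (Q OR NOT Q) OR P = a + b − a·b on (0.7824, 0.4100) = 0.8716
  → value = 0.8716
|1.0000 − 0.8716| = 0.128

0.128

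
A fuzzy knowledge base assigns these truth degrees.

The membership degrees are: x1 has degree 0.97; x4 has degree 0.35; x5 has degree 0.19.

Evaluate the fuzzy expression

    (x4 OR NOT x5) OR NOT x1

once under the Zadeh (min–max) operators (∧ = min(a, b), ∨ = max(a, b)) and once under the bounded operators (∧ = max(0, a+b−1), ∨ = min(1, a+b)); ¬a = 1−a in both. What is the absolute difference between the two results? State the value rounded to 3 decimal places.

Under Zadeh (min–max):
  NOT x5 = 1 − 0.19 = 0.81
  x4 OR NOT x5 = max(a, b) on (0.35, 0.81) = 0.81
  NOT x1 = 1 − 0.97 = 0.03
  (x4 OR NOT x5) OR NOT x1 = max(a, b) on (0.81, 0.03) = 0.81
  → value = 0.8100
Under bounded:
  NOT x5 = 1 − 0.19 = 0.81
  x4 OR NOT x5 = min(1, a+b) on (0.35, 0.81) = 1.00
  NOT x1 = 1 − 0.97 = 0.03
  (x4 OR NOT x5) OR NOT x1 = min(1, a+b) on (1.00, 0.03) = 1.00
  → value = 1.0000
|0.8100 − 1.0000| = 0.190

0.190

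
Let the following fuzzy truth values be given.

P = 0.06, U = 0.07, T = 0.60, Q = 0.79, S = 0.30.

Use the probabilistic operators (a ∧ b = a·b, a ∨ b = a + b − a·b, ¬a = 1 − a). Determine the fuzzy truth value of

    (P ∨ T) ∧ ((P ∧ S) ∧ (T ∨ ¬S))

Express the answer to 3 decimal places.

P ∨ T = a + b − a·b on (0.0600, 0.6000) = 0.6240
P ∧ S = a·b on (0.0600, 0.3000) = 0.0180
¬S = 1 − 0.3000 = 0.7000
T ∨ ¬S = a + b − a·b on (0.6000, 0.7000) = 0.8800
(P ∧ S) ∧ (T ∨ ¬S) = a·b on (0.0180, 0.8800) = 0.0158
(P ∨ T) ∧ ((P ∧ S) ∧ (T ∨ ¬S)) = a·b on (0.6240, 0.0158) = 0.0099

0.010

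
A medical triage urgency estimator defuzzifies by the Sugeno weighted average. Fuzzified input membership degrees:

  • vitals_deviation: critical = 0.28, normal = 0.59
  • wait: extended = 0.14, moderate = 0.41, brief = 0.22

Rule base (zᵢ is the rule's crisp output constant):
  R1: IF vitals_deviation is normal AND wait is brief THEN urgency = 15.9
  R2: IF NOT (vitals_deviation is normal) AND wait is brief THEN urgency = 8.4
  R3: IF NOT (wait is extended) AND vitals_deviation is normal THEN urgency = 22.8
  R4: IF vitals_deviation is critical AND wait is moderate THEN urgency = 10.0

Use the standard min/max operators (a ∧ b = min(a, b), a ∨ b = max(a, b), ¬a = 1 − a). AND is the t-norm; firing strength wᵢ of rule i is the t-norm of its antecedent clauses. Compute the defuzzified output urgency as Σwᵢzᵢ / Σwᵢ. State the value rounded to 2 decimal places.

16.49

R1 (z=15.9): normal=0.59, brief=0.22; AND[min(a, b)] → w = 0.22
R2 (z=8.4): ¬normal=1−0.59=0.41, brief=0.22; AND[min(a, b)] → w = 0.22
R3 (z=22.8): ¬extended=1−0.14=0.86, normal=0.59; AND[min(a, b)] → w = 0.59
R4 (z=10.0): critical=0.28, moderate=0.41; AND[min(a, b)] → w = 0.28
Weighted average = (0.22·15.9 + 0.22·8.4 + 0.59·22.8 + 0.28·10.0) / (0.22 + 0.22 + 0.59 + 0.28)
  = 21.5980 / 1.3100 = 16.49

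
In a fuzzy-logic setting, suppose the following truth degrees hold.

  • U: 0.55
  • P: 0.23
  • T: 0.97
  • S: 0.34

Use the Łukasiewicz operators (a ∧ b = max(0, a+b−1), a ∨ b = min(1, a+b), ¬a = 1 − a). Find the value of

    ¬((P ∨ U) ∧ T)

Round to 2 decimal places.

P ∨ U = min(1, a+b) on (0.23, 0.55) = 0.78
(P ∨ U) ∧ T = max(0, a+b−1) on (0.78, 0.97) = 0.75
¬((P ∨ U) ∧ T) = 1 − 0.75 = 0.25

0.25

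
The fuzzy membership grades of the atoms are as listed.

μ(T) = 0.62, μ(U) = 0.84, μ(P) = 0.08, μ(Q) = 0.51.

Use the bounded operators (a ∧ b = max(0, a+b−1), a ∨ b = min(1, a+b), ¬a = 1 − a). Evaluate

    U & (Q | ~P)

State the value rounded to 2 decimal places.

0.84

~P = 1 − 0.08 = 0.92
Q | ~P = min(1, a+b) on (0.51, 0.92) = 1.00
U & (Q | ~P) = max(0, a+b−1) on (0.84, 1.00) = 0.84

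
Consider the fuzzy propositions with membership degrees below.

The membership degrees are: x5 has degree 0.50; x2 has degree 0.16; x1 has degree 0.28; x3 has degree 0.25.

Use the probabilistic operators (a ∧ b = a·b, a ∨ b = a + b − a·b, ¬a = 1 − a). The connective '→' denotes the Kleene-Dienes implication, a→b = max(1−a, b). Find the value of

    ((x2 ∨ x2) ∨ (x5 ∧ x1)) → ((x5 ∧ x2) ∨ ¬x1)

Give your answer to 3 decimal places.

x2 ∨ x2 = a + b − a·b on (0.1600, 0.1600) = 0.2944
x5 ∧ x1 = a·b on (0.5000, 0.2800) = 0.1400
(x2 ∨ x2) ∨ (x5 ∧ x1) = a + b − a·b on (0.2944, 0.1400) = 0.3932
x5 ∧ x2 = a·b on (0.5000, 0.1600) = 0.0800
¬x1 = 1 − 0.2800 = 0.7200
(x5 ∧ x2) ∨ ¬x1 = a + b − a·b on (0.0800, 0.7200) = 0.7424
((x2 ∨ x2) ∨ (x5 ∧ x1)) → ((x5 ∧ x2) ∨ ¬x1)  [Kleene-Dienes: max(1−a, b)] with a=0.3932, b=0.7424 → 0.7424

0.742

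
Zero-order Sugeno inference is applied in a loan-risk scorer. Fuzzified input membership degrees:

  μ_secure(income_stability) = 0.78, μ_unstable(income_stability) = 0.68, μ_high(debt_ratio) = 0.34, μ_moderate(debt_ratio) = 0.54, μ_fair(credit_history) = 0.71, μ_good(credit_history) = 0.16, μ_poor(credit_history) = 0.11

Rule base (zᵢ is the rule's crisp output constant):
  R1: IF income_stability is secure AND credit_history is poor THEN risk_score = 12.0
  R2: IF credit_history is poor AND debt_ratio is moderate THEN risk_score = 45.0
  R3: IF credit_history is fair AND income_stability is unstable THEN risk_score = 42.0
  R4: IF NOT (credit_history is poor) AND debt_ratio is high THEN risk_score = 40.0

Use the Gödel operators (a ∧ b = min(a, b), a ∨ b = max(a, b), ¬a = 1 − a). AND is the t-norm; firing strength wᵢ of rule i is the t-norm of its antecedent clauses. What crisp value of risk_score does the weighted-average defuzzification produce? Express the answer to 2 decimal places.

R1 (z=12.0): secure=0.78, poor=0.11; AND[min(a, b)] → w = 0.11
R2 (z=45.0): poor=0.11, moderate=0.54; AND[min(a, b)] → w = 0.11
R3 (z=42.0): fair=0.71, unstable=0.68; AND[min(a, b)] → w = 0.68
R4 (z=40.0): ¬poor=1−0.11=0.89, high=0.34; AND[min(a, b)] → w = 0.34
Weighted average = (0.11·12.0 + 0.11·45.0 + 0.68·42.0 + 0.34·40.0) / (0.11 + 0.11 + 0.68 + 0.34)
  = 48.4300 / 1.2400 = 39.06

39.06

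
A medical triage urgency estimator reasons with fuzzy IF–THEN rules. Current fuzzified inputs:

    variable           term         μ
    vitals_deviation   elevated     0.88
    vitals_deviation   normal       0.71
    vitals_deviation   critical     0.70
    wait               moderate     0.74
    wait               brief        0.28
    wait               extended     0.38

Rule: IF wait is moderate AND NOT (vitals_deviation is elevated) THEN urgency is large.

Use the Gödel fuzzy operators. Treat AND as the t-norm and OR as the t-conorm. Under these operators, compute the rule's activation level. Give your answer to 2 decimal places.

firing strength: moderate=0.74, ¬elevated=1−0.88=0.12; AND[min(a, b)] → w = 0.12

0.12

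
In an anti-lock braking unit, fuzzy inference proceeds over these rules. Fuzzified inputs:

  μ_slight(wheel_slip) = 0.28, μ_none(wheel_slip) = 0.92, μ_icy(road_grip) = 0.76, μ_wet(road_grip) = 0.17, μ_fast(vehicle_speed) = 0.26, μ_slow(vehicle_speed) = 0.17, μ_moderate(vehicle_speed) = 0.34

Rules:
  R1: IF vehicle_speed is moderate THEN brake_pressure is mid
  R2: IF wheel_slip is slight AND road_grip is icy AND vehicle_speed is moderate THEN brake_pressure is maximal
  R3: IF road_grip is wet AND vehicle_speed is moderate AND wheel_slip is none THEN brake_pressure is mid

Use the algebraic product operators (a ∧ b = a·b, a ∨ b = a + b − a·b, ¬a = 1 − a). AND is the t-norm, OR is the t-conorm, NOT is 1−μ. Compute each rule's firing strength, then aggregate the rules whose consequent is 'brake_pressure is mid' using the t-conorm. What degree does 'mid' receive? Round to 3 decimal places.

R1: moderate=0.34 → w = 0.3400
R2: slight=0.28, icy=0.76, moderate=0.34; AND[a·b] → w = 0.0724
R3: wet=0.17, moderate=0.34, none=0.92; AND[a·b] → w = 0.0532
Rules with consequent 'mid': {R1, R3} → strengths 0.3400, 0.0532
Aggregate via t-conorm [a + b − a·b]: 0.3751

0.375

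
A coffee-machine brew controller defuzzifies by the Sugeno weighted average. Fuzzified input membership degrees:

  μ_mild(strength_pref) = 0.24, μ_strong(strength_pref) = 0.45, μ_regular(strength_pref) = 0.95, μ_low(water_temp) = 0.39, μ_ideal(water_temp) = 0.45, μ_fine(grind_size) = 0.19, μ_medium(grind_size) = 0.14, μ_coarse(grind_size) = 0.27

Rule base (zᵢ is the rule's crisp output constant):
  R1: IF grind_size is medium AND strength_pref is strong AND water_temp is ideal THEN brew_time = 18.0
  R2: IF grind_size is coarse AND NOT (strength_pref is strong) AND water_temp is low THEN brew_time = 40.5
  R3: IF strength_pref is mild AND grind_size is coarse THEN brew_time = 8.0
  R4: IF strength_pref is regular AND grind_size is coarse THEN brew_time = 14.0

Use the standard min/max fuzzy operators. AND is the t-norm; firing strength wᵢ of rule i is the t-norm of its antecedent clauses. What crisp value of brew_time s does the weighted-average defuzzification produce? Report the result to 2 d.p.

20.82

R1 (z=18.0): medium=0.14, strong=0.45, ideal=0.45; AND[min(a, b)] → w = 0.14
R2 (z=40.5): coarse=0.27, ¬strong=1−0.45=0.55, low=0.39; AND[min(a, b)] → w = 0.27
R3 (z=8.0): mild=0.24, coarse=0.27; AND[min(a, b)] → w = 0.24
R4 (z=14.0): regular=0.95, coarse=0.27; AND[min(a, b)] → w = 0.27
Weighted average = (0.14·18.0 + 0.27·40.5 + 0.24·8.0 + 0.27·14.0) / (0.14 + 0.27 + 0.24 + 0.27)
  = 19.1550 / 0.9200 = 20.82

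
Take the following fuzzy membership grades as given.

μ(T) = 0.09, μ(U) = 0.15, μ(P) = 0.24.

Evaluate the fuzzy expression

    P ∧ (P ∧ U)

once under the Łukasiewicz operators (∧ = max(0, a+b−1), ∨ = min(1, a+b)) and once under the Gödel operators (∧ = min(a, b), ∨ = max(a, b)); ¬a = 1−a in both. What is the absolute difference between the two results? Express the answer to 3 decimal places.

Under Łukasiewicz:
  P ∧ U = max(0, a+b−1) on (0.24, 0.15) = 0.00
  P ∧ (P ∧ U) = max(0, a+b−1) on (0.24, 0.00) = 0.00
  → value = 0.0000
Under Gödel:
  P ∧ U = min(a, b) on (0.24, 0.15) = 0.15
  P ∧ (P ∧ U) = min(a, b) on (0.24, 0.15) = 0.15
  → value = 0.1500
|0.0000 − 0.1500| = 0.150

0.150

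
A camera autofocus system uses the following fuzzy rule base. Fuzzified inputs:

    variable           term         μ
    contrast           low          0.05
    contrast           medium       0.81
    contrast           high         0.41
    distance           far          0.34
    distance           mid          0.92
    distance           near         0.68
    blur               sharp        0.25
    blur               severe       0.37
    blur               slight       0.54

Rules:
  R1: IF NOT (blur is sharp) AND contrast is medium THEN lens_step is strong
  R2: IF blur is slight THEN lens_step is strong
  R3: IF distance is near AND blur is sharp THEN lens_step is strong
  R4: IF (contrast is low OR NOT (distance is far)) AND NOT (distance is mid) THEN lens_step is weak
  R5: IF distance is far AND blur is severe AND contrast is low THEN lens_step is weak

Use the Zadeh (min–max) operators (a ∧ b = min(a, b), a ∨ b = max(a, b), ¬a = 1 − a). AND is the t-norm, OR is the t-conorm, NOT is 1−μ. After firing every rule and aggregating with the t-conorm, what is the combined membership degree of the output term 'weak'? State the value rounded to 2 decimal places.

R1: ¬sharp=1−0.25=0.75, medium=0.81; AND[min(a, b)] → w = 0.75
R2: slight=0.54 → w = 0.54
R3: near=0.68, sharp=0.25; AND[min(a, b)] → w = 0.25
R4: (low=0.05 OR ¬far=1−0.34=0.66) = 0.66; AND[min(a, b)] with ¬mid=1−0.92=0.08 → w = 0.08
R5: far=0.34, severe=0.37, low=0.05; AND[min(a, b)] → w = 0.05
Rules with consequent 'weak': {R4, R5} → strengths 0.08, 0.05
Aggregate via t-conorm [max(a, b)]: 0.08

0.08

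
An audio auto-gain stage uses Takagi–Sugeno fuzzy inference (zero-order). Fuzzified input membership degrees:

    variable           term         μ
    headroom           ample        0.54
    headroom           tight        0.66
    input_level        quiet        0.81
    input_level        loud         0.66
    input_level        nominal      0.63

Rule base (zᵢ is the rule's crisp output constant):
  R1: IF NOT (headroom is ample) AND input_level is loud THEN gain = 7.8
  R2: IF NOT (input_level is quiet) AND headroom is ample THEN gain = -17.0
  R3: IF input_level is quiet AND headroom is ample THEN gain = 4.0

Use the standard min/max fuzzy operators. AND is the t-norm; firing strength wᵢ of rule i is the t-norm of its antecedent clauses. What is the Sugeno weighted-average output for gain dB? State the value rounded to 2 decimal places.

2.12

R1 (z=7.8): ¬ample=1−0.54=0.46, loud=0.66; AND[min(a, b)] → w = 0.46
R2 (z=-17.0): ¬quiet=1−0.81=0.19, ample=0.54; AND[min(a, b)] → w = 0.19
R3 (z=4.0): quiet=0.81, ample=0.54; AND[min(a, b)] → w = 0.54
Weighted average = (0.46·7.8 + 0.19·-17.0 + 0.54·4.0) / (0.46 + 0.19 + 0.54)
  = 2.5180 / 1.1900 = 2.12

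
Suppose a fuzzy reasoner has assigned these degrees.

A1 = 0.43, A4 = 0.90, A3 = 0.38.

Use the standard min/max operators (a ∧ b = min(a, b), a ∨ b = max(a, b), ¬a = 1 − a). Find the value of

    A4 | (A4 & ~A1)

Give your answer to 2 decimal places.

~A1 = 1 − 0.43 = 0.57
A4 & ~A1 = min(a, b) on (0.90, 0.57) = 0.57
A4 | (A4 & ~A1) = max(a, b) on (0.90, 0.57) = 0.90

0.90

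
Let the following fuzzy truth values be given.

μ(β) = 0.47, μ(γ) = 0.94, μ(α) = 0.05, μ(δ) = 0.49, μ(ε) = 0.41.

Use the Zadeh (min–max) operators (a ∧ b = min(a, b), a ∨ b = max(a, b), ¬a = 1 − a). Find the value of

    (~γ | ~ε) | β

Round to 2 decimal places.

~γ = 1 − 0.94 = 0.06
~ε = 1 − 0.41 = 0.59
~γ | ~ε = max(a, b) on (0.06, 0.59) = 0.59
(~γ | ~ε) | β = max(a, b) on (0.59, 0.47) = 0.59

0.59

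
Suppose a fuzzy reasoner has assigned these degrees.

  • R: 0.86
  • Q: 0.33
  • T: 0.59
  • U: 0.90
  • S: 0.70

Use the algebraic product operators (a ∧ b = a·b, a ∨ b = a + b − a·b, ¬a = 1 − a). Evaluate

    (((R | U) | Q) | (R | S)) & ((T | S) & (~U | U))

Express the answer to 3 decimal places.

0.798

R | U = a + b − a·b on (0.8600, 0.9000) = 0.9860
(R | U) | Q = a + b − a·b on (0.9860, 0.3300) = 0.9906
R | S = a + b − a·b on (0.8600, 0.7000) = 0.9580
((R | U) | Q) | (R | S) = a + b − a·b on (0.9906, 0.9580) = 0.9996
T | S = a + b − a·b on (0.5900, 0.7000) = 0.8770
~U = 1 − 0.9000 = 0.1000
~U | U = a + b − a·b on (0.1000, 0.9000) = 0.9100
(T | S) & (~U | U) = a·b on (0.8770, 0.9100) = 0.7981
(((R | U) | Q) | (R | S)) & ((T | S) & (~U | U)) = a·b on (0.9996, 0.7981) = 0.7978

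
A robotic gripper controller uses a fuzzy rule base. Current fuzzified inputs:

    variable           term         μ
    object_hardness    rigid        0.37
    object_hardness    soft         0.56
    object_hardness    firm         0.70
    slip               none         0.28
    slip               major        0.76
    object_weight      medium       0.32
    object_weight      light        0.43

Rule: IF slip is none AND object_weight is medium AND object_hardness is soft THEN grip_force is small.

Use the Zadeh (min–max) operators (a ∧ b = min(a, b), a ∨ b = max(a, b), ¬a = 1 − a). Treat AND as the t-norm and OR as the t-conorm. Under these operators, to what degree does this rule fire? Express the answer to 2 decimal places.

firing strength: none=0.28, medium=0.32, soft=0.56; AND[min(a, b)] → w = 0.28

0.28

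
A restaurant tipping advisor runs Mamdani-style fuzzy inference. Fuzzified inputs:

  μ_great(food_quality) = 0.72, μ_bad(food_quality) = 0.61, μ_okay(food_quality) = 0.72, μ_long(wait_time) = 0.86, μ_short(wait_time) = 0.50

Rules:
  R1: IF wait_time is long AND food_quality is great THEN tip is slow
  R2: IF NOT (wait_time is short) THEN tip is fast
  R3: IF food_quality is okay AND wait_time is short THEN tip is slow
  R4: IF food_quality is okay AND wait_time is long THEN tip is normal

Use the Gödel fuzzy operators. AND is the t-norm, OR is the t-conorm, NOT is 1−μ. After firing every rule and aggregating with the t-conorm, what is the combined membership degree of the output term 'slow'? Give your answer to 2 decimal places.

R1: long=0.86, great=0.72; AND[min(a, b)] → w = 0.72
R2: ¬short=1−0.50=0.50 → w = 0.50
R3: okay=0.72, short=0.50; AND[min(a, b)] → w = 0.50
R4: okay=0.72, long=0.86; AND[min(a, b)] → w = 0.72
Rules with consequent 'slow': {R1, R3} → strengths 0.72, 0.50
Aggregate via t-conorm [max(a, b)]: 0.72

0.72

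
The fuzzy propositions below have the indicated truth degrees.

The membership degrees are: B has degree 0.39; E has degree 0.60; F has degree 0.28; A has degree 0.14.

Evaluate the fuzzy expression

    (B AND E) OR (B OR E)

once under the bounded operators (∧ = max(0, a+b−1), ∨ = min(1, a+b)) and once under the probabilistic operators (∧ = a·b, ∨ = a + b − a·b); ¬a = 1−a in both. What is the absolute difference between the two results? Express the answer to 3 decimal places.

Under bounded:
  B AND E = max(0, a+b−1) on (0.39, 0.60) = 0.00
  B OR E = min(1, a+b) on (0.39, 0.60) = 0.99
  (B AND E) OR (B OR E) = min(1, a+b) on (0.00, 0.99) = 0.99
  → value = 0.9900
Under probabilistic:
  B AND E = a·b on (0.3900, 0.6000) = 0.2340
  B OR E = a + b − a·b on (0.3900, 0.6000) = 0.7560
  (B AND E) OR (B OR E) = a + b − a·b on (0.2340, 0.7560) = 0.8131
  → value = 0.8131
|0.9900 − 0.8131| = 0.177

0.177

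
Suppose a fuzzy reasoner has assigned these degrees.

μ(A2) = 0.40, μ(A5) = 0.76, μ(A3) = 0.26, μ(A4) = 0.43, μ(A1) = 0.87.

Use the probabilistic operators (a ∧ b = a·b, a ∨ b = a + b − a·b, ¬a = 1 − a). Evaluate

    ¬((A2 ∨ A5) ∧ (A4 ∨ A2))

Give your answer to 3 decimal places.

A2 ∨ A5 = a + b − a·b on (0.4000, 0.7600) = 0.8560
A4 ∨ A2 = a + b − a·b on (0.4300, 0.4000) = 0.6580
(A2 ∨ A5) ∧ (A4 ∨ A2) = a·b on (0.8560, 0.6580) = 0.5632
¬((A2 ∨ A5) ∧ (A4 ∨ A2)) = 1 − 0.5632 = 0.4368

0.437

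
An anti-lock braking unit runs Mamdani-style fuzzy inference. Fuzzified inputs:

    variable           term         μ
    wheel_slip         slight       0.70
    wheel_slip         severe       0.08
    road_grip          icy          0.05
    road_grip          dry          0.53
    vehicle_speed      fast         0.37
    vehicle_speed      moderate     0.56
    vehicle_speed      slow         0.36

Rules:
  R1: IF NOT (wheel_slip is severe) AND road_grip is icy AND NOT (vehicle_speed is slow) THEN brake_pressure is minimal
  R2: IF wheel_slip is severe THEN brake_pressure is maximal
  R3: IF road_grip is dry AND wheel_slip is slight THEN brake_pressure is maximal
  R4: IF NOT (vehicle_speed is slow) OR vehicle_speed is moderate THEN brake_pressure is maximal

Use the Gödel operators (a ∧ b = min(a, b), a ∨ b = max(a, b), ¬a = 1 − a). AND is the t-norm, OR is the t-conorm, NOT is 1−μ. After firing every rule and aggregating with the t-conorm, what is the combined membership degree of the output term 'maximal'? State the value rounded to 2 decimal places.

R1: ¬severe=1−0.08=0.92, icy=0.05, ¬slow=1−0.36=0.64; AND[min(a, b)] → w = 0.05
R2: severe=0.08 → w = 0.08
R3: dry=0.53, slight=0.70; AND[min(a, b)] → w = 0.53
R4: ¬slow=1−0.36=0.64, moderate=0.56; OR[max(a, b)] → w = 0.64
Rules with consequent 'maximal': {R2, R3, R4} → strengths 0.08, 0.53, 0.64
Aggregate via t-conorm [max(a, b)]: 0.64

0.64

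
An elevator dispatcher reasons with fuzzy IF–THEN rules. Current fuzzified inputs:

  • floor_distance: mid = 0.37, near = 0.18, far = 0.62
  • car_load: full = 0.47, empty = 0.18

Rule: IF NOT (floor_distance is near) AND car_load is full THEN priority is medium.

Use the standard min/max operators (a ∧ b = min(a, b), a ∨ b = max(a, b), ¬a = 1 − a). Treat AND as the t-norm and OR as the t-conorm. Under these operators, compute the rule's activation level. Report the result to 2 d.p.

firing strength: ¬near=1−0.18=0.82, full=0.47; AND[min(a, b)] → w = 0.47

0.47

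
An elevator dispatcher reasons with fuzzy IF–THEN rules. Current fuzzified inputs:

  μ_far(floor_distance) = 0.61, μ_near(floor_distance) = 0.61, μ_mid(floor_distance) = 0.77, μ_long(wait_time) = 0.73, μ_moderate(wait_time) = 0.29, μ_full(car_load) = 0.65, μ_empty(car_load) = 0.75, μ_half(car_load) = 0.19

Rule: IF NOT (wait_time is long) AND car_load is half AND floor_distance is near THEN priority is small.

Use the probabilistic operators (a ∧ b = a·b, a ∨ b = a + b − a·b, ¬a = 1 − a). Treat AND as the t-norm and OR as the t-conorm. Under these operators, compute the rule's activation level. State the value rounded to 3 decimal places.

firing strength: ¬long=1−0.73=0.27, half=0.19, near=0.61; AND[a·b] → w = 0.0313

0.031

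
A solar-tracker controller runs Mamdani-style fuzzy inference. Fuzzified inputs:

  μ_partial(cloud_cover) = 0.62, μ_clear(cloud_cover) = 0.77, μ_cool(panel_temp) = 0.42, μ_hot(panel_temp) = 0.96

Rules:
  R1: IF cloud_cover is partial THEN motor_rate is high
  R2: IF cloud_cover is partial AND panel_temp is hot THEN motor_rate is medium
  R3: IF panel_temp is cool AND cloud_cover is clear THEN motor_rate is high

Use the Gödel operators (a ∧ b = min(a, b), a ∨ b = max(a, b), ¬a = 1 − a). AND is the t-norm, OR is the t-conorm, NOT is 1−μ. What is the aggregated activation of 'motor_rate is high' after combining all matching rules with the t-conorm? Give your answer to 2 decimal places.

R1: partial=0.62 → w = 0.62
R2: partial=0.62, hot=0.96; AND[min(a, b)] → w = 0.62
R3: cool=0.42, clear=0.77; AND[min(a, b)] → w = 0.42
Rules with consequent 'high': {R1, R3} → strengths 0.62, 0.42
Aggregate via t-conorm [max(a, b)]: 0.62

0.62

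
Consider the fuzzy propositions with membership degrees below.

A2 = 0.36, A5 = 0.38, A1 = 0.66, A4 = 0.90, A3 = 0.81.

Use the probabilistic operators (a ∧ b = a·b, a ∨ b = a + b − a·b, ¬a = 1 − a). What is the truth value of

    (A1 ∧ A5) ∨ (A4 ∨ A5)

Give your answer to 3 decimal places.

0.954

A1 ∧ A5 = a·b on (0.6600, 0.3800) = 0.2508
A4 ∨ A5 = a + b − a·b on (0.9000, 0.3800) = 0.9380
(A1 ∧ A5) ∨ (A4 ∨ A5) = a + b − a·b on (0.2508, 0.9380) = 0.9535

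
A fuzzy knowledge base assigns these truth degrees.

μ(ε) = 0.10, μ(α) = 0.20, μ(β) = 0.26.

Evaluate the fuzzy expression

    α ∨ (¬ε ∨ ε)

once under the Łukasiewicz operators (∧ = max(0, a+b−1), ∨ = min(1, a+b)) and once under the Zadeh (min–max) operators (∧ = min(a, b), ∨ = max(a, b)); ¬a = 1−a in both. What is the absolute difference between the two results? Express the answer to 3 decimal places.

0.100

Under Łukasiewicz:
  ¬ε = 1 − 0.10 = 0.90
  ¬ε ∨ ε = min(1, a+b) on (0.90, 0.10) = 1.00
  α ∨ (¬ε ∨ ε) = min(1, a+b) on (0.20, 1.00) = 1.00
  → value = 1.0000
Under Zadeh (min–max):
  ¬ε = 1 − 0.10 = 0.90
  ¬ε ∨ ε = max(a, b) on (0.90, 0.10) = 0.90
  α ∨ (¬ε ∨ ε) = max(a, b) on (0.20, 0.90) = 0.90
  → value = 0.9000
|1.0000 − 0.9000| = 0.100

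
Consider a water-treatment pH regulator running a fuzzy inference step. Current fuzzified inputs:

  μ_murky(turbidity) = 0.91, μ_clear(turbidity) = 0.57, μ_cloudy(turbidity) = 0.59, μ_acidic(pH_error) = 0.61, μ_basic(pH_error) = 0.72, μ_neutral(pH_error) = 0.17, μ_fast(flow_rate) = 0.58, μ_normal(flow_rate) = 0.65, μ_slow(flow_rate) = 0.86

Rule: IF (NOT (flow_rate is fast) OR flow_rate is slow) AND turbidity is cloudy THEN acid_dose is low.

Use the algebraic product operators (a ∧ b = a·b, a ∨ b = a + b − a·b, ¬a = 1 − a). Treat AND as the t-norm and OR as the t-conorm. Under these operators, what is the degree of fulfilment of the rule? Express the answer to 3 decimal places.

0.542

firing strength: (¬fast=1−0.58=0.42 OR slow=0.86) = 0.9188; AND[a·b] with cloudy=0.59 → w = 0.5421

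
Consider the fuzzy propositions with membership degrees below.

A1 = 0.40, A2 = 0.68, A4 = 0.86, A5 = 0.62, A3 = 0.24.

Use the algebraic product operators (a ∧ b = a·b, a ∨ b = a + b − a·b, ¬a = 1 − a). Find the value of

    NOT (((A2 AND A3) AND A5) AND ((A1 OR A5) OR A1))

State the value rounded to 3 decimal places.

A2 AND A3 = a·b on (0.6800, 0.2400) = 0.1632
(A2 AND A3) AND A5 = a·b on (0.1632, 0.6200) = 0.1012
A1 OR A5 = a + b − a·b on (0.4000, 0.6200) = 0.7720
(A1 OR A5) OR A1 = a + b − a·b on (0.7720, 0.4000) = 0.8632
((A2 AND A3) AND A5) AND ((A1 OR A5) OR A1) = a·b on (0.1012, 0.8632) = 0.0873
NOT (((A2 AND A3) AND A5) AND ((A1 OR A5) OR A1)) = 1 − 0.0873 = 0.9127

0.913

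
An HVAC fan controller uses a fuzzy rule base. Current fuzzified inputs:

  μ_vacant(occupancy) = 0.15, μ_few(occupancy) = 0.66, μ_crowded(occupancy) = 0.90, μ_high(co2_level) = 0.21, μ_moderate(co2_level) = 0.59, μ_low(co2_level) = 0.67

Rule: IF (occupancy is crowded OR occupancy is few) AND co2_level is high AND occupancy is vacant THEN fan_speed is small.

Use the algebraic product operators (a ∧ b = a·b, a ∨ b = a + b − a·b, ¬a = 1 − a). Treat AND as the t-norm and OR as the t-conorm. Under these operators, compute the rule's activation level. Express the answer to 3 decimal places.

0.030

firing strength: (crowded=0.90 OR few=0.66) = 0.9660; AND[a·b] with high=0.21, vacant=0.15 → w = 0.0304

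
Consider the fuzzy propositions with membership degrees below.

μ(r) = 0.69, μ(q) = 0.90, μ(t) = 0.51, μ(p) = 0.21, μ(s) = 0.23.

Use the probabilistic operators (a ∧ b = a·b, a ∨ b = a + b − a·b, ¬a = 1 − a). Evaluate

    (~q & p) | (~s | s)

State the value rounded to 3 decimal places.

~q = 1 − 0.9000 = 0.1000
~q & p = a·b on (0.1000, 0.2100) = 0.0210
~s = 1 − 0.2300 = 0.7700
~s | s = a + b − a·b on (0.7700, 0.2300) = 0.8229
(~q & p) | (~s | s) = a + b − a·b on (0.0210, 0.8229) = 0.8266

0.827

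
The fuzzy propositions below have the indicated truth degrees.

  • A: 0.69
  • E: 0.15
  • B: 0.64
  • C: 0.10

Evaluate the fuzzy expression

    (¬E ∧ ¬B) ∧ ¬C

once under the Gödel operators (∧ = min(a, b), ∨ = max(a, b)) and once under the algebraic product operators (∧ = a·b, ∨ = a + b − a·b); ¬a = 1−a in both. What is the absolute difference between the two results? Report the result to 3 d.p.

Under Gödel:
  ¬E = 1 − 0.15 = 0.85
  ¬B = 1 − 0.64 = 0.36
  ¬E ∧ ¬B = min(a, b) on (0.85, 0.36) = 0.36
  ¬C = 1 − 0.10 = 0.90
  (¬E ∧ ¬B) ∧ ¬C = min(a, b) on (0.36, 0.90) = 0.36
  → value = 0.3600
Under algebraic product:
  ¬E = 1 − 0.1500 = 0.8500
  ¬B = 1 − 0.6400 = 0.3600
  ¬E ∧ ¬B = a·b on (0.8500, 0.3600) = 0.3060
  ¬C = 1 − 0.1000 = 0.9000
  (¬E ∧ ¬B) ∧ ¬C = a·b on (0.3060, 0.9000) = 0.2754
  → value = 0.2754
|0.3600 − 0.2754| = 0.085

0.085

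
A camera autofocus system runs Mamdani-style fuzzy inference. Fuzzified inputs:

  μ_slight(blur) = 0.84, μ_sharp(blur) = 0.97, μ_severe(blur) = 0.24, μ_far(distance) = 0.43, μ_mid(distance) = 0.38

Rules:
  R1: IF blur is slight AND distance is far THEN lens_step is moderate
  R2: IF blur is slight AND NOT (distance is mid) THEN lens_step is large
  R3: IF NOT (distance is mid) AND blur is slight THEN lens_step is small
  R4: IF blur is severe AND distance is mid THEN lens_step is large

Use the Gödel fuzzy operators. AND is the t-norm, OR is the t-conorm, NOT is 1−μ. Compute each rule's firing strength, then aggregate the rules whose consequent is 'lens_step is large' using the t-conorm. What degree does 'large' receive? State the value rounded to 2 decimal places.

0.62

R1: slight=0.84, far=0.43; AND[min(a, b)] → w = 0.43
R2: slight=0.84, ¬mid=1−0.38=0.62; AND[min(a, b)] → w = 0.62
R3: ¬mid=1−0.38=0.62, slight=0.84; AND[min(a, b)] → w = 0.62
R4: severe=0.24, mid=0.38; AND[min(a, b)] → w = 0.24
Rules with consequent 'large': {R2, R4} → strengths 0.62, 0.24
Aggregate via t-conorm [max(a, b)]: 0.62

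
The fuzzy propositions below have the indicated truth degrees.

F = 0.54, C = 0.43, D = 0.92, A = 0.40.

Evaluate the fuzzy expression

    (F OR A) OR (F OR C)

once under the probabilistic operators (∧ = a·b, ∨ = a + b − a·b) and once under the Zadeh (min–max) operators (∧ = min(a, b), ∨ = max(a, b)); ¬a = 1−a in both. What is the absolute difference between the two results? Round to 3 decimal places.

Under probabilistic:
  F OR A = a + b − a·b on (0.5400, 0.4000) = 0.7240
  F OR C = a + b − a·b on (0.5400, 0.4300) = 0.7378
  (F OR A) OR (F OR C) = a + b − a·b on (0.7240, 0.7378) = 0.9276
  → value = 0.9276
Under Zadeh (min–max):
  F OR A = max(a, b) on (0.54, 0.40) = 0.54
  F OR C = max(a, b) on (0.54, 0.43) = 0.54
  (F OR A) OR (F OR C) = max(a, b) on (0.54, 0.54) = 0.54
  → value = 0.5400
|0.9276 − 0.5400| = 0.388

0.388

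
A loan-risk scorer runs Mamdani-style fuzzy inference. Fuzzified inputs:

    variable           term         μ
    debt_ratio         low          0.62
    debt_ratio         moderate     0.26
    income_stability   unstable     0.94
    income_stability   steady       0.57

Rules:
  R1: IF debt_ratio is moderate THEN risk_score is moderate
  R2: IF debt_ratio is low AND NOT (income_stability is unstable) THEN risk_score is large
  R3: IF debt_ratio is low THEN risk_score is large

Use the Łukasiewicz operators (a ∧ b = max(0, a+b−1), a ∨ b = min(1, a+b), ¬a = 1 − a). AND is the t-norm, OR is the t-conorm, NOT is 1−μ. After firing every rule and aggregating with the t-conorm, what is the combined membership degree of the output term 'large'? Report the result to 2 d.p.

R1: moderate=0.26 → w = 0.26
R2: low=0.62, ¬unstable=1−0.94=0.06; AND[max(0, a+b−1)] → w = 0.00
R3: low=0.62 → w = 0.62
Rules with consequent 'large': {R2, R3} → strengths 0.00, 0.62
Aggregate via t-conorm [min(1, a+b)]: 0.62

0.62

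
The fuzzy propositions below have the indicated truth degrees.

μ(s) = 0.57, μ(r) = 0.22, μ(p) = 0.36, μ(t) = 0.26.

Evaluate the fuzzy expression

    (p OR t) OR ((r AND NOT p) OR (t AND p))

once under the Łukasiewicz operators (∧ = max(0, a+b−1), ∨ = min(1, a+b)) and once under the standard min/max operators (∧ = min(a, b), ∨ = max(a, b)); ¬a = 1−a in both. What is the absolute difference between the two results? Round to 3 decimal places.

0.260

Under Łukasiewicz:
  p OR t = min(1, a+b) on (0.36, 0.26) = 0.62
  NOT p = 1 − 0.36 = 0.64
  r AND NOT p = max(0, a+b−1) on (0.22, 0.64) = 0.00
  t AND p = max(0, a+b−1) on (0.26, 0.36) = 0.00
  (r AND NOT p) OR (t AND p) = min(1, a+b) on (0.00, 0.00) = 0.00
  (p OR t) OR ((r AND NOT p) OR (t AND p)) = min(1, a+b) on (0.62, 0.00) = 0.62
  → value = 0.6200
Under standard min/max:
  p OR t = max(a, b) on (0.36, 0.26) = 0.36
  NOT p = 1 − 0.36 = 0.64
  r AND NOT p = min(a, b) on (0.22, 0.64) = 0.22
  t AND p = min(a, b) on (0.26, 0.36) = 0.26
  (r AND NOT p) OR (t AND p) = max(a, b) on (0.22, 0.26) = 0.26
  (p OR t) OR ((r AND NOT p) OR (t AND p)) = max(a, b) on (0.36, 0.26) = 0.36
  → value = 0.3600
|0.6200 − 0.3600| = 0.260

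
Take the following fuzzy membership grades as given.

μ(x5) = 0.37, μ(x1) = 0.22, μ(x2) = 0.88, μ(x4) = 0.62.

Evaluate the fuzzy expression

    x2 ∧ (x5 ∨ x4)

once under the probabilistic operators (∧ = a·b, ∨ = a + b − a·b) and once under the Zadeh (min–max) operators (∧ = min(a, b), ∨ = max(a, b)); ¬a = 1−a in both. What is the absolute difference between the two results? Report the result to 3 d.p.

0.049

Under probabilistic:
  x5 ∨ x4 = a + b − a·b on (0.3700, 0.6200) = 0.7606
  x2 ∧ (x5 ∨ x4) = a·b on (0.8800, 0.7606) = 0.6693
  → value = 0.6693
Under Zadeh (min–max):
  x5 ∨ x4 = max(a, b) on (0.37, 0.62) = 0.62
  x2 ∧ (x5 ∨ x4) = min(a, b) on (0.88, 0.62) = 0.62
  → value = 0.6200
|0.6693 − 0.6200| = 0.049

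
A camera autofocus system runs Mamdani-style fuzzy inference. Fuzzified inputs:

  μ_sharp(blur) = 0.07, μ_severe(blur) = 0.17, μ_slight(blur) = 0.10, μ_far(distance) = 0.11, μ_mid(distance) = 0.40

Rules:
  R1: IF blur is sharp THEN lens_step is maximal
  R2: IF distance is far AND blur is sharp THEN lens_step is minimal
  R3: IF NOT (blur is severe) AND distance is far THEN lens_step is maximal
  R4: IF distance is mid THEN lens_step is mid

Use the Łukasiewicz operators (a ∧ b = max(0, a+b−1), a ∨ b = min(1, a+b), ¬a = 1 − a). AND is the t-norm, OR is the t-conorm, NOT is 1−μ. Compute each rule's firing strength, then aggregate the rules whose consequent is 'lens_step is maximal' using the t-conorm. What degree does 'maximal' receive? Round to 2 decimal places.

0.07

R1: sharp=0.07 → w = 0.07
R2: far=0.11, sharp=0.07; AND[max(0, a+b−1)] → w = 0.00
R3: ¬severe=1−0.17=0.83, far=0.11; AND[max(0, a+b−1)] → w = 0.00
R4: mid=0.40 → w = 0.40
Rules with consequent 'maximal': {R1, R3} → strengths 0.07, 0.00
Aggregate via t-conorm [min(1, a+b)]: 0.07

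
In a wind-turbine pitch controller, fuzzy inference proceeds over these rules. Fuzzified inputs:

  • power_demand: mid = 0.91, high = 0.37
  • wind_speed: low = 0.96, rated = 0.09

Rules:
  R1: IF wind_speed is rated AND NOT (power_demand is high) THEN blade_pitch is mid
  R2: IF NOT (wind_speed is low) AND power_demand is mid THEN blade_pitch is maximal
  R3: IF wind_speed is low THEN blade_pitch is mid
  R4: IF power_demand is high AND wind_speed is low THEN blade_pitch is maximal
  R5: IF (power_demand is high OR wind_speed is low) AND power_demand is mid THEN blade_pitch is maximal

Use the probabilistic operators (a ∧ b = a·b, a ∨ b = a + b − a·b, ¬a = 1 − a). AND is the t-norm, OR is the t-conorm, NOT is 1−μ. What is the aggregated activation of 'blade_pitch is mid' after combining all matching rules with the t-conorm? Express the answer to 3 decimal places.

0.962

R1: rated=0.09, ¬high=1−0.37=0.63; AND[a·b] → w = 0.0567
R2: ¬low=1−0.96=0.04, mid=0.91; AND[a·b] → w = 0.0364
R3: low=0.96 → w = 0.9600
R4: high=0.37, low=0.96; AND[a·b] → w = 0.3552
R5: (high=0.37 OR low=0.96) = 0.9748; AND[a·b] with mid=0.91 → w = 0.8871
Rules with consequent 'mid': {R1, R3} → strengths 0.0567, 0.9600
Aggregate via t-conorm [a + b − a·b]: 0.9623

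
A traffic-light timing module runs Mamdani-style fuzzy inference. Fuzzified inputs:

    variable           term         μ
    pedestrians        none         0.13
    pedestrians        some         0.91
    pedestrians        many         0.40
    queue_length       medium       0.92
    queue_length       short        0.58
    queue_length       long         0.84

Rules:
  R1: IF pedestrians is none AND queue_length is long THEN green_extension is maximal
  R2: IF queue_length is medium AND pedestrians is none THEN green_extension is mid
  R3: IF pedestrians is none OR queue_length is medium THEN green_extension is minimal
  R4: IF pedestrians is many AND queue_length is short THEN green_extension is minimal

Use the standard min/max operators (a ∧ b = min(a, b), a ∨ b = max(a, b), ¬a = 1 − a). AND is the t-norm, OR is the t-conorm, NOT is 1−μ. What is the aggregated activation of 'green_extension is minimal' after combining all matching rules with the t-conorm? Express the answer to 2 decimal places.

R1: none=0.13, long=0.84; AND[min(a, b)] → w = 0.13
R2: medium=0.92, none=0.13; AND[min(a, b)] → w = 0.13
R3: none=0.13, medium=0.92; OR[max(a, b)] → w = 0.92
R4: many=0.40, short=0.58; AND[min(a, b)] → w = 0.40
Rules with consequent 'minimal': {R3, R4} → strengths 0.92, 0.40
Aggregate via t-conorm [max(a, b)]: 0.92

0.92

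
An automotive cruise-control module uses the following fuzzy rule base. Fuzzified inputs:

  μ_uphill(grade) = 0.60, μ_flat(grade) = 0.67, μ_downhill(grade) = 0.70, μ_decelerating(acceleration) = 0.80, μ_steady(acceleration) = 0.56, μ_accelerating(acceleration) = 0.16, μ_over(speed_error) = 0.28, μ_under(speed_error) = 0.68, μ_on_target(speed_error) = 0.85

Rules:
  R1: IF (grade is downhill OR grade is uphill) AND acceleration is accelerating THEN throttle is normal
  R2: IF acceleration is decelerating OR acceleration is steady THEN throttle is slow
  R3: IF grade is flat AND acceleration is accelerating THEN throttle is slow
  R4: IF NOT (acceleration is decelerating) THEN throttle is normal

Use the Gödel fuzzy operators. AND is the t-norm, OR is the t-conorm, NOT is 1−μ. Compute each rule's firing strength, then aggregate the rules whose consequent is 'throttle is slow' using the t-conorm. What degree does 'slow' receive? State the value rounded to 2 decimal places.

0.80

R1: (downhill=0.70 OR uphill=0.60) = 0.70; AND[min(a, b)] with accelerating=0.16 → w = 0.16
R2: decelerating=0.80, steady=0.56; OR[max(a, b)] → w = 0.80
R3: flat=0.67, accelerating=0.16; AND[min(a, b)] → w = 0.16
R4: ¬decelerating=1−0.80=0.20 → w = 0.20
Rules with consequent 'slow': {R2, R3} → strengths 0.80, 0.16
Aggregate via t-conorm [max(a, b)]: 0.80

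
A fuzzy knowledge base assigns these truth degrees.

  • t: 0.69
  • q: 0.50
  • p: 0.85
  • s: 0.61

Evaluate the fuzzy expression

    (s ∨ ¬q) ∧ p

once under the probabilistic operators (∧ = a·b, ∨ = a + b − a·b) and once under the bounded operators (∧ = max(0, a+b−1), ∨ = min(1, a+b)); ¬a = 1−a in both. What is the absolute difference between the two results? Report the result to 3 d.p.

Under probabilistic:
  ¬q = 1 − 0.5000 = 0.5000
  s ∨ ¬q = a + b − a·b on (0.6100, 0.5000) = 0.8050
  (s ∨ ¬q) ∧ p = a·b on (0.8050, 0.8500) = 0.6842
  → value = 0.6842
Under bounded:
  ¬q = 1 − 0.50 = 0.50
  s ∨ ¬q = min(1, a+b) on (0.61, 0.50) = 1.00
  (s ∨ ¬q) ∧ p = max(0, a+b−1) on (1.00, 0.85) = 0.85
  → value = 0.8500
|0.6842 − 0.8500| = 0.166

0.166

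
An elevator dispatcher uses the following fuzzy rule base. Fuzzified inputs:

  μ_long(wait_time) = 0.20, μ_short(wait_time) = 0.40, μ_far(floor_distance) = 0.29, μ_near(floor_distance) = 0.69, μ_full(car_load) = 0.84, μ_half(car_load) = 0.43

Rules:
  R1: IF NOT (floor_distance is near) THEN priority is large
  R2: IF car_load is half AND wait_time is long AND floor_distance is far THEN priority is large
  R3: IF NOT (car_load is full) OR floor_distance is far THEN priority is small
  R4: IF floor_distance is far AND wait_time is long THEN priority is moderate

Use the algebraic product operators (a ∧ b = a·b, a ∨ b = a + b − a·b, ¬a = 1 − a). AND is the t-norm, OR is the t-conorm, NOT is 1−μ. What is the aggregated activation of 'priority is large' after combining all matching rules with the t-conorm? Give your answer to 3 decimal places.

R1: ¬near=1−0.69=0.31 → w = 0.3100
R2: half=0.43, long=0.20, far=0.29; AND[a·b] → w = 0.0249
R3: ¬full=1−0.84=0.16, far=0.29; OR[a + b − a·b] → w = 0.4036
R4: far=0.29, long=0.20; AND[a·b] → w = 0.0580
Rules with consequent 'large': {R1, R2} → strengths 0.3100, 0.0249
Aggregate via t-conorm [a + b − a·b]: 0.3272

0.327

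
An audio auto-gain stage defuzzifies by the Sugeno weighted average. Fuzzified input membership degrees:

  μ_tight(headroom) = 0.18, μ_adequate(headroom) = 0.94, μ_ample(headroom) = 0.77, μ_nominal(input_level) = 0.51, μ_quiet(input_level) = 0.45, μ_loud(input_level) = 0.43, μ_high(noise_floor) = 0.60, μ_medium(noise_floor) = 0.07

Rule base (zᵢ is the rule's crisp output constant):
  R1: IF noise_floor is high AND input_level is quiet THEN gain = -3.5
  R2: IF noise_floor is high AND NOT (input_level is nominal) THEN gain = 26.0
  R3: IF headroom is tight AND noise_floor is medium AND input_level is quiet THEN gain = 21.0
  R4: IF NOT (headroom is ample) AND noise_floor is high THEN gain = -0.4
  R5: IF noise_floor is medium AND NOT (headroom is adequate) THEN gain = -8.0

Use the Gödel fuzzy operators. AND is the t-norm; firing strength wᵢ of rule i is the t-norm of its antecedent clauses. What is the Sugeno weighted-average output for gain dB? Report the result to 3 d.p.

9.279

R1 (z=-3.5): high=0.60, quiet=0.45; AND[min(a, b)] → w = 0.45
R2 (z=26.0): high=0.60, ¬nominal=1−0.51=0.49; AND[min(a, b)] → w = 0.49
R3 (z=21.0): tight=0.18, medium=0.07, quiet=0.45; AND[min(a, b)] → w = 0.07
R4 (z=-0.4): ¬ample=1−0.77=0.23, high=0.60; AND[min(a, b)] → w = 0.23
R5 (z=-8.0): medium=0.07, ¬adequate=1−0.94=0.06; AND[min(a, b)] → w = 0.06
Weighted average = (0.45·-3.5 + 0.49·26.0 + 0.07·21.0 + 0.23·-0.4 + 0.06·-8.0) / (0.45 + 0.49 + 0.07 + 0.23 + 0.06)
  = 12.0630 / 1.3000 = 9.279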